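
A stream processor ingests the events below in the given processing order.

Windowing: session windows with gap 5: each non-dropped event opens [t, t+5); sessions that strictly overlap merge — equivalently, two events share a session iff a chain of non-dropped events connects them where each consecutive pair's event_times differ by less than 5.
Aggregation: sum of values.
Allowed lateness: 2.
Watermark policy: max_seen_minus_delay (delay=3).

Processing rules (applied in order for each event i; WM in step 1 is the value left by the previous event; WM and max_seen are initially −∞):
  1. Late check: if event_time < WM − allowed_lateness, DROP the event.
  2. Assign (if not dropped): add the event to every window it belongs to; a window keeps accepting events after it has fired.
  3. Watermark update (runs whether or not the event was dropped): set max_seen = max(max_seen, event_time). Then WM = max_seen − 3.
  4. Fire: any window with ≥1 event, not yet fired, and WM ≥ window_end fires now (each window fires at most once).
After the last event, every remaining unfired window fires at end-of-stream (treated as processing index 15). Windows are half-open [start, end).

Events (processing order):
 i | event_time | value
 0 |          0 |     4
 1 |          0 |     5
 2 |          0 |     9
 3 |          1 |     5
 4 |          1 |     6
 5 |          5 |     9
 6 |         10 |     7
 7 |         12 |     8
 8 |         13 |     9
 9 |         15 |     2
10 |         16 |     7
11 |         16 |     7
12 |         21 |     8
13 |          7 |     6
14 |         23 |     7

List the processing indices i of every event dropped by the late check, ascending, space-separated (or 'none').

13

i=0 t=0 v=4: → [0,5); WM=-3
i=1 t=0 v=5: → [0,5); WM=-3
i=2 t=0 v=9: → [0,5); WM=-3
i=3 t=1 v=5: → [0,6); WM=-2
i=4 t=1 v=6: → [0,6); WM=-2
i=5 t=5 v=9: → [0,10); WM=2
i=6 t=10 v=7: → [10,15); WM=7
i=7 t=12 v=8: → [10,17); WM=9
i=8 t=13 v=9: → [10,18); WM=10
i=9 t=15 v=2: → [10,20); WM=12
i=10 t=16 v=7: → [10,21); WM=13
i=11 t=16 v=7: → [10,21); WM=13
i=12 t=21 v=8: → [21,26); WM=18
i=13 t=7 v=6: DROP (t<18-2); WM=18
i=14 t=23 v=7: → [21,28); WM=20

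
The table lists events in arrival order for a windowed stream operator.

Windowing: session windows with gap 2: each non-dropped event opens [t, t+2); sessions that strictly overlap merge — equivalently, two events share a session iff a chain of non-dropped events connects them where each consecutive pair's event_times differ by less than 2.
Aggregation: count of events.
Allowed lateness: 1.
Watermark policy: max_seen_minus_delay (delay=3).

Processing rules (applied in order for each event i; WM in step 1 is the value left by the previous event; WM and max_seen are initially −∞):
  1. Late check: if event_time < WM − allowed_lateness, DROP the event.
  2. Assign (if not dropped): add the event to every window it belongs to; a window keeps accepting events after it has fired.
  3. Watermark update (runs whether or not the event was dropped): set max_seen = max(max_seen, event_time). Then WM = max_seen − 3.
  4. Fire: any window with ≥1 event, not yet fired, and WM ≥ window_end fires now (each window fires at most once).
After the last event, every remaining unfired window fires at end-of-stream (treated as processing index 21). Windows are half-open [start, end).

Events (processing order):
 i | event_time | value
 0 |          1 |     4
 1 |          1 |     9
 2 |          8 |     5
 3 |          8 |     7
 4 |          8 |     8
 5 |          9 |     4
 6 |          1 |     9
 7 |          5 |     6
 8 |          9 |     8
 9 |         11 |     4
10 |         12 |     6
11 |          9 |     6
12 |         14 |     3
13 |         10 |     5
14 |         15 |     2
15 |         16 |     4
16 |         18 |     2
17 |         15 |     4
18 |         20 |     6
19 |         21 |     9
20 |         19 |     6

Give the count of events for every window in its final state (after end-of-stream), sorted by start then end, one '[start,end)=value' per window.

i=0 t=1 v=4: → [1,3); WM=-2
i=1 t=1 v=9: → [1,3); WM=-2
i=2 t=8 v=5: → [8,10); WM=5
i=3 t=8 v=7: → [8,10); WM=5
i=4 t=8 v=8: → [8,10); WM=5
i=5 t=9 v=4: → [8,11); WM=6
i=6 t=1 v=9: DROP (t<6-1); WM=6
i=7 t=5 v=6: → [5,7); WM=6
i=8 t=9 v=8: → [8,11); WM=6
i=9 t=11 v=4: → [11,13); WM=8
i=10 t=12 v=6: → [11,14); WM=9
i=11 t=9 v=6: → [8,11); WM=9
i=12 t=14 v=3: → [14,16); WM=11
i=13 t=10 v=5: → [8,14); WM=11
i=14 t=15 v=2: → [14,17); WM=12
i=15 t=16 v=4: → [14,18); WM=13
i=16 t=18 v=2: → [18,20); WM=15
i=17 t=15 v=4: → [14,18); WM=15
i=18 t=20 v=6: → [20,22); WM=17
i=19 t=21 v=9: → [20,23); WM=18
i=20 t=19 v=6: → [18,23); WM=18

[1,3)=2 [5,7)=1 [8,14)=9 [14,18)=4 [18,23)=4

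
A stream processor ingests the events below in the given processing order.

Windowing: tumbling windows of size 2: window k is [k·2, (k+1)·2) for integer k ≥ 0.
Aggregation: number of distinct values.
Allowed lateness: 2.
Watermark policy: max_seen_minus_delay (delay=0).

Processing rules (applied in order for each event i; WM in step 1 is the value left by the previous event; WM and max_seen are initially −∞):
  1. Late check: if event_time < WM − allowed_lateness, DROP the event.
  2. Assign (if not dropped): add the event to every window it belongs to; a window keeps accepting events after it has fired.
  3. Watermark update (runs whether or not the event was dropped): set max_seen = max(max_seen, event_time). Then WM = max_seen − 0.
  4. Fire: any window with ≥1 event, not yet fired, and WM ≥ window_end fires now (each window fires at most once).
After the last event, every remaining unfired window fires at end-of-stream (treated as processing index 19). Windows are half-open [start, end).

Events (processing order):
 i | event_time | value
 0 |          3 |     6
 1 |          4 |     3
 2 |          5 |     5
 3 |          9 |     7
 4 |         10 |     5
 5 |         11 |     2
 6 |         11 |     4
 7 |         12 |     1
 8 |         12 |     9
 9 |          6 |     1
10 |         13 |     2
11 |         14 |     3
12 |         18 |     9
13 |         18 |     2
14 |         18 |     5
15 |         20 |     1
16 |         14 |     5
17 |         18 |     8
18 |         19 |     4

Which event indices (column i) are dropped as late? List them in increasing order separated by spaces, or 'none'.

9 16

i=0 t=3 v=6: → [2,4); WM=3
i=1 t=4 v=3: → [4,6); WM=4; [2,4) fires=1
i=2 t=5 v=5: → [4,6); WM=5
i=3 t=9 v=7: → [8,10); WM=9; [4,6) fires=2
i=4 t=10 v=5: → [10,12); WM=10; [8,10) fires=1
i=5 t=11 v=2: → [10,12); WM=11
i=6 t=11 v=4: → [10,12); WM=11
i=7 t=12 v=1: → [12,14); WM=12; [10,12) fires=3
i=8 t=12 v=9: → [12,14); WM=12
i=9 t=6 v=1: DROP (t<12-2); WM=12
i=10 t=13 v=2: → [12,14); WM=13
i=11 t=14 v=3: → [14,16); WM=14; [12,14) fires=3
i=12 t=18 v=9: → [18,20); WM=18; [14,16) fires=1
i=13 t=18 v=2: → [18,20); WM=18
i=14 t=18 v=5: → [18,20); WM=18
i=15 t=20 v=1: → [20,22); WM=20; [18,20) fires=3
i=16 t=14 v=5: DROP (t<20-2); WM=20
i=17 t=18 v=8: → [18,20); WM=20
i=18 t=19 v=4: → [18,20); WM=20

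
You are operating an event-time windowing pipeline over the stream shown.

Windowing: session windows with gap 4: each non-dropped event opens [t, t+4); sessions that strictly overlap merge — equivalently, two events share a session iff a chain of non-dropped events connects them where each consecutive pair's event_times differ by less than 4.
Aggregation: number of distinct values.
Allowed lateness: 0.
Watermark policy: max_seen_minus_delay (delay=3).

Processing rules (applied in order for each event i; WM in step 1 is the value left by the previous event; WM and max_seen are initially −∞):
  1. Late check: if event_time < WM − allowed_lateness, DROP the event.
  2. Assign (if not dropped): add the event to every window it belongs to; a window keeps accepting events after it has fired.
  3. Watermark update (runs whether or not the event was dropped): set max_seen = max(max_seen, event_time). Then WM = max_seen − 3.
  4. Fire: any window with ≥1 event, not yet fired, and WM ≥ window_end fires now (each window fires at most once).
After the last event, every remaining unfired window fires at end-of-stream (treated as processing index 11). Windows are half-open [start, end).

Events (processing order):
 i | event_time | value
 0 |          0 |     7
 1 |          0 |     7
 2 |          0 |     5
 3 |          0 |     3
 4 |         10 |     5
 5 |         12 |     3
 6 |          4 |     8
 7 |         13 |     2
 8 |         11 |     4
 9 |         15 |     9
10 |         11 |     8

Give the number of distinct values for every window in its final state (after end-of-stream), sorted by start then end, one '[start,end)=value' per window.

i=0 t=0 v=7: → [0,4); WM=-3
i=1 t=0 v=7: → [0,4); WM=-3
i=2 t=0 v=5: → [0,4); WM=-3
i=3 t=0 v=3: → [0,4); WM=-3
i=4 t=10 v=5: → [10,14); WM=7
i=5 t=12 v=3: → [10,16); WM=9
i=6 t=4 v=8: DROP (t<9-0); WM=9
i=7 t=13 v=2: → [10,17); WM=10
i=8 t=11 v=4: → [10,17); WM=10
i=9 t=15 v=9: → [10,19); WM=12
i=10 t=11 v=8: DROP (t<12-0); WM=12

[0,4)=3 [10,19)=5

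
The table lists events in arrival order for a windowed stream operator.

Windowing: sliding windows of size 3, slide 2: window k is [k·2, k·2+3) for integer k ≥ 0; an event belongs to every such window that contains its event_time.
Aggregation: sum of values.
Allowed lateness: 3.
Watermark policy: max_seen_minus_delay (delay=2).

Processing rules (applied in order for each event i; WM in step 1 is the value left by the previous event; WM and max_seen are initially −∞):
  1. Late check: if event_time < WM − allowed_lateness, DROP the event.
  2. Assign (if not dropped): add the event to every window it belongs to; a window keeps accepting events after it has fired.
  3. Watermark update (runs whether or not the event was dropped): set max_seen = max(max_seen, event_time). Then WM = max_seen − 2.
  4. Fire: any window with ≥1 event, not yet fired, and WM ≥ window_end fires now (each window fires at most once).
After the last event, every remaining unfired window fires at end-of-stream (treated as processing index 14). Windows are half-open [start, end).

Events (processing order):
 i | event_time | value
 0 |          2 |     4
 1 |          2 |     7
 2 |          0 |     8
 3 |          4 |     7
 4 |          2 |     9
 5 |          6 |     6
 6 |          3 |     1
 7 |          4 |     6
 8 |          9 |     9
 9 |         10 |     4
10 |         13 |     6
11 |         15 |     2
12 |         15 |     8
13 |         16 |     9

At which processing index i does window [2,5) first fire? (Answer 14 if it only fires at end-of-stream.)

8

i=0 t=2 v=4: → [2,5),[0,3); WM=0
i=1 t=2 v=7: → [2,5),[0,3); WM=0
i=2 t=0 v=8: → [0,3); WM=0
i=3 t=4 v=7: → [4,7),[2,5); WM=2
i=4 t=2 v=9: → [2,5),[0,3); WM=2
i=5 t=6 v=6: → [6,9),[4,7); WM=4; [0,3) fires=28
i=6 t=3 v=1: → [2,5); WM=4
i=7 t=4 v=6: → [4,7),[2,5); WM=4
i=8 t=9 v=9: → [8,11); WM=7; [2,5) fires=34 [4,7) fires=19
i=9 t=10 v=4: → [10,13),[8,11); WM=8
i=10 t=13 v=6: → [12,15); WM=11; [6,9) fires=6 [8,11) fires=13
i=11 t=15 v=2: → [14,17); WM=13; [10,13) fires=4
i=12 t=15 v=8: → [14,17); WM=13
i=13 t=16 v=9: → [16,19),[14,17); WM=14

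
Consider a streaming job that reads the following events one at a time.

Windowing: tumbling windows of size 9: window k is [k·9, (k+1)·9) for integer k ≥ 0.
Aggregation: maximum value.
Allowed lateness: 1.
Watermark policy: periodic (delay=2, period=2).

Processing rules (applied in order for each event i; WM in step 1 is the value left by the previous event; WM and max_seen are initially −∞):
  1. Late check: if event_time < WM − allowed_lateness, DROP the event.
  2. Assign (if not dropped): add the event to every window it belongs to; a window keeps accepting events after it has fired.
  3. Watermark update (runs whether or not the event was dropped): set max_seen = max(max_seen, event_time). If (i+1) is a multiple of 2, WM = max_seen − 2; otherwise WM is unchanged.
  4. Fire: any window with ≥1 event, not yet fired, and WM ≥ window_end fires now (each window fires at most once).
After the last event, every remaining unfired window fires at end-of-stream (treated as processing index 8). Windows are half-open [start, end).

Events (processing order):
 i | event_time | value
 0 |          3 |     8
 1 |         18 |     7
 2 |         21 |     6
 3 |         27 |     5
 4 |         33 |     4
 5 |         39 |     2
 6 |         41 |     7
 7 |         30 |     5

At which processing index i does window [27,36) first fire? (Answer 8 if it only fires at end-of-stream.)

5

i=0 t=3 v=8: → [0,9); WM=−∞
i=1 t=18 v=7: → [18,27); WM=16; [0,9) fires=8
i=2 t=21 v=6: → [18,27); WM=16
i=3 t=27 v=5: → [27,36); WM=25
i=4 t=33 v=4: → [27,36); WM=25
i=5 t=39 v=2: → [36,45); WM=37; [18,27) fires=7 [27,36) fires=5
i=6 t=41 v=7: → [36,45); WM=37
i=7 t=30 v=5: DROP (t<37-1); WM=39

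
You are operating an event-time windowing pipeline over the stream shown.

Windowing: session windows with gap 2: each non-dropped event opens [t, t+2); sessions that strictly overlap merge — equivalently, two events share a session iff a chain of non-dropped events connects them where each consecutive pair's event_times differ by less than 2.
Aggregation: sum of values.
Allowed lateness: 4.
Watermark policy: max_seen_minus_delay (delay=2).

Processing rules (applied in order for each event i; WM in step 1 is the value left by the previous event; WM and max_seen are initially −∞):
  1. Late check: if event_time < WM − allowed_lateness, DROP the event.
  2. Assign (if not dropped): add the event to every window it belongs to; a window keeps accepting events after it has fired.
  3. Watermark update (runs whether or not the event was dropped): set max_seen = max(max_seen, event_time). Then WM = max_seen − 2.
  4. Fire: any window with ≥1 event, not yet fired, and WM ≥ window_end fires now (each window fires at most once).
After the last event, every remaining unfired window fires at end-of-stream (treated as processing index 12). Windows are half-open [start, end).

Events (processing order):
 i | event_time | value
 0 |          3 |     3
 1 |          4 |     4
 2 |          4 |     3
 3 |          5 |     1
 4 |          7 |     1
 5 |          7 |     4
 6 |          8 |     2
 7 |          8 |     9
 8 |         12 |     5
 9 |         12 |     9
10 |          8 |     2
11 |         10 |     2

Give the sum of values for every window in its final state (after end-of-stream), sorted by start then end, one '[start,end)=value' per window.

[3,7)=11 [7,10)=18 [10,12)=2 [12,14)=14

i=0 t=3 v=3: → [3,5); WM=1
i=1 t=4 v=4: → [3,6); WM=2
i=2 t=4 v=3: → [3,6); WM=2
i=3 t=5 v=1: → [3,7); WM=3
i=4 t=7 v=1: → [7,9); WM=5
i=5 t=7 v=4: → [7,9); WM=5
i=6 t=8 v=2: → [7,10); WM=6
i=7 t=8 v=9: → [7,10); WM=6
i=8 t=12 v=5: → [12,14); WM=10
i=9 t=12 v=9: → [12,14); WM=10
i=10 t=8 v=2: → [7,10); WM=10
i=11 t=10 v=2: → [10,12); WM=10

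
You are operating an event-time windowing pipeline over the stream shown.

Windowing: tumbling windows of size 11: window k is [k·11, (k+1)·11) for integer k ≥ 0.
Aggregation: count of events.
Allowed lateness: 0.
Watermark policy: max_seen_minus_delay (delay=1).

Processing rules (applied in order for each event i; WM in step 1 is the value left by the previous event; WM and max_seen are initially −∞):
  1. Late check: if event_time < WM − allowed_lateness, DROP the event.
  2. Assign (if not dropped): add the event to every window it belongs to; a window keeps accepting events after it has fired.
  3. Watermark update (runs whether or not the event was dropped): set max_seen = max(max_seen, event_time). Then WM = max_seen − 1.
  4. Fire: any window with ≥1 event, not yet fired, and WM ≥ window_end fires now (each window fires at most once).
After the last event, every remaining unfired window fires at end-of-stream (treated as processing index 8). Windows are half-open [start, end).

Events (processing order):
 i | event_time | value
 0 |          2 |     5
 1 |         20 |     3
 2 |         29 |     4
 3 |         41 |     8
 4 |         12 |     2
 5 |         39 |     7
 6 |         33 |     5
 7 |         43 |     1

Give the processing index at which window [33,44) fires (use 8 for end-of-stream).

i=0 t=2 v=5: → [0,11); WM=1
i=1 t=20 v=3: → [11,22); WM=19; [0,11) fires=1
i=2 t=29 v=4: → [22,33); WM=28; [11,22) fires=1
i=3 t=41 v=8: → [33,44); WM=40; [22,33) fires=1
i=4 t=12 v=2: DROP (t<40-0); WM=40
i=5 t=39 v=7: DROP (t<40-0); WM=40
i=6 t=33 v=5: DROP (t<40-0); WM=40
i=7 t=43 v=1: → [33,44); WM=42

8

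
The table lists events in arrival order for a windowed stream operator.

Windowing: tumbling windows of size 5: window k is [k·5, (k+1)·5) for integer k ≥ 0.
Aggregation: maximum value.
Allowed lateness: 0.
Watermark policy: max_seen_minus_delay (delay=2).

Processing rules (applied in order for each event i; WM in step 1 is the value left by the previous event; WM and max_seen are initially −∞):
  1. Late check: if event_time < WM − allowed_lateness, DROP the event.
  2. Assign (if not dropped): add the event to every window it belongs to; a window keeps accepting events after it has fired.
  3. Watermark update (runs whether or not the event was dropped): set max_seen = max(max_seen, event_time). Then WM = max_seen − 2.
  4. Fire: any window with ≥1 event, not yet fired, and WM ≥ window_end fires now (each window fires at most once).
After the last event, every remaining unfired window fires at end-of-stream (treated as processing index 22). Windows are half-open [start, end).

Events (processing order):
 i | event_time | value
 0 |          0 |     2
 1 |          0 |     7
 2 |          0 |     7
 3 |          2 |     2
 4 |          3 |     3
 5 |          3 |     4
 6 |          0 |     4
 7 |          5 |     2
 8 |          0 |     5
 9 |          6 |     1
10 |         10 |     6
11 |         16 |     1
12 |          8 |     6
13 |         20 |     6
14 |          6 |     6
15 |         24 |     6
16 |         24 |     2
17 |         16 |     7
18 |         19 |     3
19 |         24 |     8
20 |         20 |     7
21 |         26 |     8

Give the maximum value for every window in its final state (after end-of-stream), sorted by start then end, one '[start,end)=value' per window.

i=0 t=0 v=2: → [0,5); WM=-2
i=1 t=0 v=7: → [0,5); WM=-2
i=2 t=0 v=7: → [0,5); WM=-2
i=3 t=2 v=2: → [0,5); WM=0
i=4 t=3 v=3: → [0,5); WM=1
i=5 t=3 v=4: → [0,5); WM=1
i=6 t=0 v=4: DROP (t<1-0); WM=1
i=7 t=5 v=2: → [5,10); WM=3
i=8 t=0 v=5: DROP (t<3-0); WM=3
i=9 t=6 v=1: → [5,10); WM=4
i=10 t=10 v=6: → [10,15); WM=8; [0,5) fires=7
i=11 t=16 v=1: → [15,20); WM=14; [5,10) fires=2
i=12 t=8 v=6: DROP (t<14-0); WM=14
i=13 t=20 v=6: → [20,25); WM=18; [10,15) fires=6
i=14 t=6 v=6: DROP (t<18-0); WM=18
i=15 t=24 v=6: → [20,25); WM=22; [15,20) fires=1
i=16 t=24 v=2: → [20,25); WM=22
i=17 t=16 v=7: DROP (t<22-0); WM=22
i=18 t=19 v=3: DROP (t<22-0); WM=22
i=19 t=24 v=8: → [20,25); WM=22
i=20 t=20 v=7: DROP (t<22-0); WM=22
i=21 t=26 v=8: → [25,30); WM=24

[0,5)=7 [5,10)=2 [10,15)=6 [15,20)=1 [20,25)=8 [25,30)=8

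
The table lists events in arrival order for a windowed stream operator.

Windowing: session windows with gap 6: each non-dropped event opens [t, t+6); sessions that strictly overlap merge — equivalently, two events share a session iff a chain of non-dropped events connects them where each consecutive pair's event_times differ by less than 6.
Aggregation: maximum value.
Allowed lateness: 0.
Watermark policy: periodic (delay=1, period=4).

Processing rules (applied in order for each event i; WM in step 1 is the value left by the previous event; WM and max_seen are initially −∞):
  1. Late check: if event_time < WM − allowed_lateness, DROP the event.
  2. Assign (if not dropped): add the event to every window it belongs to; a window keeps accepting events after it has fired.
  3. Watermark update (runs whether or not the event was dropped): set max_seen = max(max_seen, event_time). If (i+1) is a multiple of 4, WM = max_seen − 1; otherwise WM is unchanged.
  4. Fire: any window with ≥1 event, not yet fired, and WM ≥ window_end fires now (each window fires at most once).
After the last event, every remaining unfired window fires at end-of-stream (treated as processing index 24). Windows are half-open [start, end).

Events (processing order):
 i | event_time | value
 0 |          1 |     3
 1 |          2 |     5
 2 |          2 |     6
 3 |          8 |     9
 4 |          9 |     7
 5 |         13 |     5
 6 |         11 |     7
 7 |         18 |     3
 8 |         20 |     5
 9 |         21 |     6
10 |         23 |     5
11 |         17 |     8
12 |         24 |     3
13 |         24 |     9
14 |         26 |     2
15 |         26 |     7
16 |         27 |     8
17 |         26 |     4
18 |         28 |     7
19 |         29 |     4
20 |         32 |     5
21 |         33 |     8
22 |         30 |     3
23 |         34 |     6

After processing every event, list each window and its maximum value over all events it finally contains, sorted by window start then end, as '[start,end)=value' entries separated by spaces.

[1,8)=6 [8,40)=9

i=0 t=1 v=3: → [1,7); WM=−∞
i=1 t=2 v=5: → [1,8); WM=−∞
i=2 t=2 v=6: → [1,8); WM=−∞
i=3 t=8 v=9: → [8,14); WM=7
i=4 t=9 v=7: → [8,15); WM=7
i=5 t=13 v=5: → [8,19); WM=7
i=6 t=11 v=7: → [8,19); WM=7
i=7 t=18 v=3: → [8,24); WM=17
i=8 t=20 v=5: → [8,26); WM=17
i=9 t=21 v=6: → [8,27); WM=17
i=10 t=23 v=5: → [8,29); WM=17
i=11 t=17 v=8: → [8,29); WM=22
i=12 t=24 v=3: → [8,30); WM=22
i=13 t=24 v=9: → [8,30); WM=22
i=14 t=26 v=2: → [8,32); WM=22
i=15 t=26 v=7: → [8,32); WM=25
i=16 t=27 v=8: → [8,33); WM=25
i=17 t=26 v=4: → [8,33); WM=25
i=18 t=28 v=7: → [8,34); WM=25
i=19 t=29 v=4: → [8,35); WM=28
i=20 t=32 v=5: → [8,38); WM=28
i=21 t=33 v=8: → [8,39); WM=28
i=22 t=30 v=3: → [8,39); WM=28
i=23 t=34 v=6: → [8,40); WM=33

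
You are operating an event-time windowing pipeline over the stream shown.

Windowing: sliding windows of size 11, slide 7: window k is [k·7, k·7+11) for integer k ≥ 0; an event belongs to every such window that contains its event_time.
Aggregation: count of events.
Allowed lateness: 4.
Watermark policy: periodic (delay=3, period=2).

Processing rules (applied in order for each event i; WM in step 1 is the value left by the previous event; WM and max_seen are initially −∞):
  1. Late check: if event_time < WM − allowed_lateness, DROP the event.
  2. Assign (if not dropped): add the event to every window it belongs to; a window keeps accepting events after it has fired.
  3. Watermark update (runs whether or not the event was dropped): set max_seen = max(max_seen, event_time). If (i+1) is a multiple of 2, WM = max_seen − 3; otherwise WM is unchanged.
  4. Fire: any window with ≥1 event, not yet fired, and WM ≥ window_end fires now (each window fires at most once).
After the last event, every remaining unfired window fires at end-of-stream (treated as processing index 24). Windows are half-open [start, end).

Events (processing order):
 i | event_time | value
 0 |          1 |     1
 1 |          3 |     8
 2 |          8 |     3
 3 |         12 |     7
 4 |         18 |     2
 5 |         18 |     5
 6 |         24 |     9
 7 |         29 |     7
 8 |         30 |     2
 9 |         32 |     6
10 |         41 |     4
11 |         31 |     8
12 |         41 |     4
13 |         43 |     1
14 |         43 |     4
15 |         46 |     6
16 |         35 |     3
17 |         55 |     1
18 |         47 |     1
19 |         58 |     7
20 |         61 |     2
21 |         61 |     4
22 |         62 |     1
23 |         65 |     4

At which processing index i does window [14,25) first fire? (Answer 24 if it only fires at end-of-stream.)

7

i=0 t=1 v=1: → [0,11); WM=−∞
i=1 t=3 v=8: → [0,11); WM=0
i=2 t=8 v=3: → [7,18),[0,11); WM=0
i=3 t=12 v=7: → [7,18); WM=9
i=4 t=18 v=2: → [14,25); WM=9
i=5 t=18 v=5: → [14,25); WM=15; [0,11) fires=3
i=6 t=24 v=9: → [21,32),[14,25); WM=15
i=7 t=29 v=7: → [28,39),[21,32); WM=26; [7,18) fires=2 [14,25) fires=3
i=8 t=30 v=2: → [28,39),[21,32); WM=26
i=9 t=32 v=6: → [28,39); WM=29
i=10 t=41 v=4: → [35,46); WM=29
i=11 t=31 v=8: → [28,39),[21,32); WM=38; [21,32) fires=4
i=12 t=41 v=4: → [35,46); WM=38
i=13 t=43 v=1: → [42,53),[35,46); WM=40; [28,39) fires=4
i=14 t=43 v=4: → [42,53),[35,46); WM=40
i=15 t=46 v=6: → [42,53); WM=43
i=16 t=35 v=3: DROP (t<43-4); WM=43
i=17 t=55 v=1: → [49,60); WM=52; [35,46) fires=4
i=18 t=47 v=1: DROP (t<52-4); WM=52
i=19 t=58 v=7: → [56,67),[49,60); WM=55; [42,53) fires=3
i=20 t=61 v=2: → [56,67); WM=55
i=21 t=61 v=4: → [56,67); WM=58
i=22 t=62 v=1: → [56,67); WM=58
i=23 t=65 v=4: → [63,74),[56,67); WM=62; [49,60) fires=2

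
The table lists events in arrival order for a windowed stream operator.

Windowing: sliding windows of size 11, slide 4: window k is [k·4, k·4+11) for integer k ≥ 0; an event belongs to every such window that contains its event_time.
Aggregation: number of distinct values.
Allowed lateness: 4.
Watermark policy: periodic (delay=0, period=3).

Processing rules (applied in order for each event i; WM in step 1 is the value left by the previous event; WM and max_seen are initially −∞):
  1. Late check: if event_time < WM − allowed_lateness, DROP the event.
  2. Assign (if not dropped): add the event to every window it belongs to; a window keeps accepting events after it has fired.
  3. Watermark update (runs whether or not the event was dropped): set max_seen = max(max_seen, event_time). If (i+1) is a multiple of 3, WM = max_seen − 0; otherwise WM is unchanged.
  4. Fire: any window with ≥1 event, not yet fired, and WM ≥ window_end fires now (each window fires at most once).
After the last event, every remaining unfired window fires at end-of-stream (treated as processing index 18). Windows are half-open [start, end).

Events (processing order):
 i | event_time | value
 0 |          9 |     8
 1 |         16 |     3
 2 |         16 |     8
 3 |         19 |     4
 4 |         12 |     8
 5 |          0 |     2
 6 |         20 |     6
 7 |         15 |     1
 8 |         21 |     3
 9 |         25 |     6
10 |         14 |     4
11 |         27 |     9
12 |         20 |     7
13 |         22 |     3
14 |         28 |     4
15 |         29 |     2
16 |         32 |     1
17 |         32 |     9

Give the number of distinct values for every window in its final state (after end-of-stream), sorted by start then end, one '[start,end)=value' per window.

i=0 t=9 v=8: → [8,19),[4,15),[0,11); WM=−∞
i=1 t=16 v=3: → [16,27),[12,23),[8,19); WM=−∞
i=2 t=16 v=8: → [16,27),[12,23),[8,19); WM=16; [0,11) fires=1 [4,15) fires=1
i=3 t=19 v=4: → [16,27),[12,23); WM=16
i=4 t=12 v=8: → [12,23),[8,19),[4,15); WM=16
i=5 t=0 v=2: DROP (t<16-4); WM=19; [8,19) fires=2
i=6 t=20 v=6: → [20,31),[16,27),[12,23); WM=19
i=7 t=15 v=1: → [12,23),[8,19); WM=19
i=8 t=21 v=3: → [20,31),[16,27),[12,23); WM=21
i=9 t=25 v=6: → [24,35),[20,31),[16,27); WM=21
i=10 t=14 v=4: DROP (t<21-4); WM=21
i=11 t=27 v=9: → [24,35),[20,31); WM=27; [12,23) fires=5 [16,27) fires=4
i=12 t=20 v=7: DROP (t<27-4); WM=27
i=13 t=22 v=3: DROP (t<27-4); WM=27
i=14 t=28 v=4: → [28,39),[24,35),[20,31); WM=28
i=15 t=29 v=2: → [28,39),[24,35),[20,31); WM=28
i=16 t=32 v=1: → [32,43),[28,39),[24,35); WM=28
i=17 t=32 v=9: → [32,43),[28,39),[24,35); WM=32; [20,31) fires=5

[0,11)=1 [4,15)=1 [8,19)=3 [12,23)=5 [16,27)=4 [20,31)=5 [24,35)=5 [28,39)=4 [32,43)=2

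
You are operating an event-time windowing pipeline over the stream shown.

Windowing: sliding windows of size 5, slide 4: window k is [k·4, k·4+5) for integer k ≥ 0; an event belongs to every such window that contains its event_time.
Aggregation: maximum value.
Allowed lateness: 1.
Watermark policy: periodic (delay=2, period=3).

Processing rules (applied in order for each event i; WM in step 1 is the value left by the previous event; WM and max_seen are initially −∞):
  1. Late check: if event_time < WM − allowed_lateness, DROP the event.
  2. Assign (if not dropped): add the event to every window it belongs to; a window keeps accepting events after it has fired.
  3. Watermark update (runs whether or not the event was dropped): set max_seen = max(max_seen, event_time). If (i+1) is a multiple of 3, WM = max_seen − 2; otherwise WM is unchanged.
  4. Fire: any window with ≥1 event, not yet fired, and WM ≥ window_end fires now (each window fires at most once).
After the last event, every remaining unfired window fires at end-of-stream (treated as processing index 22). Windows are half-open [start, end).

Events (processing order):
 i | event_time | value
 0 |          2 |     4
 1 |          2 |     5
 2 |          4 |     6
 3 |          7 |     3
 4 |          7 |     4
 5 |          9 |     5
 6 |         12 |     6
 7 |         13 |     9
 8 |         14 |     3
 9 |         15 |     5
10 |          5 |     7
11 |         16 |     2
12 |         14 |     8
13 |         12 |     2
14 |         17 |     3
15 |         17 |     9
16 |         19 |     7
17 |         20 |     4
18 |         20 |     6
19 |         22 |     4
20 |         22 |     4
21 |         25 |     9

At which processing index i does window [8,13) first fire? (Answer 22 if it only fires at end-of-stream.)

i=0 t=2 v=4: → [0,5); WM=−∞
i=1 t=2 v=5: → [0,5); WM=−∞
i=2 t=4 v=6: → [4,9),[0,5); WM=2
i=3 t=7 v=3: → [4,9); WM=2
i=4 t=7 v=4: → [4,9); WM=2
i=5 t=9 v=5: → [8,13); WM=7; [0,5) fires=6
i=6 t=12 v=6: → [12,17),[8,13); WM=7
i=7 t=13 v=9: → [12,17); WM=7
i=8 t=14 v=3: → [12,17); WM=12; [4,9) fires=6
i=9 t=15 v=5: → [12,17); WM=12
i=10 t=5 v=7: DROP (t<12-1); WM=12
i=11 t=16 v=2: → [16,21),[12,17); WM=14; [8,13) fires=6
i=12 t=14 v=8: → [12,17); WM=14
i=13 t=12 v=2: DROP (t<14-1); WM=14
i=14 t=17 v=3: → [16,21); WM=15
i=15 t=17 v=9: → [16,21); WM=15
i=16 t=19 v=7: → [16,21); WM=15
i=17 t=20 v=4: → [20,25),[16,21); WM=18; [12,17) fires=9
i=18 t=20 v=6: → [20,25),[16,21); WM=18
i=19 t=22 v=4: → [20,25); WM=18
i=20 t=22 v=4: → [20,25); WM=20
i=21 t=25 v=9: → [24,29); WM=20

11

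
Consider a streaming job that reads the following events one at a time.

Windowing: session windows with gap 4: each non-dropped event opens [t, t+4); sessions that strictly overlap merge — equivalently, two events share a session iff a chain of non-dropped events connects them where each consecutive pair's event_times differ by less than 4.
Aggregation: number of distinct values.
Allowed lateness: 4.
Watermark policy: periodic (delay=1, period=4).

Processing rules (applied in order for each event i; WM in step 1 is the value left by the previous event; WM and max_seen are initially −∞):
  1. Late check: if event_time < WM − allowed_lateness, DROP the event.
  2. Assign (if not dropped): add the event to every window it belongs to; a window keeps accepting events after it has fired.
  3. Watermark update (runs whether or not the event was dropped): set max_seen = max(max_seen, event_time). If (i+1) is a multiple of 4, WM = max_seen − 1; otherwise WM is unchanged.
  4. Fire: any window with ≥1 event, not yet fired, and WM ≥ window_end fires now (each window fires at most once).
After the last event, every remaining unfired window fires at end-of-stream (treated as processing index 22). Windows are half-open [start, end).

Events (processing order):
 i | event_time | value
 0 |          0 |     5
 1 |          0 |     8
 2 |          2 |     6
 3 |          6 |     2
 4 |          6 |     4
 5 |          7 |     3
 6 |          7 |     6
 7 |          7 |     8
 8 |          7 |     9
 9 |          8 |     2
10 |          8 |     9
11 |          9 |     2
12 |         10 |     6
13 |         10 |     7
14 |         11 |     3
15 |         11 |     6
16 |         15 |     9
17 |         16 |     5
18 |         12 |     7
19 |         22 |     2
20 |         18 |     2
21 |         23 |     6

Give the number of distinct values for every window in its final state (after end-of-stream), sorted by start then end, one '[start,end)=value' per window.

[0,6)=3 [6,22)=8 [22,27)=2

i=0 t=0 v=5: → [0,4); WM=−∞
i=1 t=0 v=8: → [0,4); WM=−∞
i=2 t=2 v=6: → [0,6); WM=−∞
i=3 t=6 v=2: → [6,10); WM=5
i=4 t=6 v=4: → [6,10); WM=5
i=5 t=7 v=3: → [6,11); WM=5
i=6 t=7 v=6: → [6,11); WM=5
i=7 t=7 v=8: → [6,11); WM=6
i=8 t=7 v=9: → [6,11); WM=6
i=9 t=8 v=2: → [6,12); WM=6
i=10 t=8 v=9: → [6,12); WM=6
i=11 t=9 v=2: → [6,13); WM=8
i=12 t=10 v=6: → [6,14); WM=8
i=13 t=10 v=7: → [6,14); WM=8
i=14 t=11 v=3: → [6,15); WM=8
i=15 t=11 v=6: → [6,15); WM=10
i=16 t=15 v=9: → [15,19); WM=10
i=17 t=16 v=5: → [15,20); WM=10
i=18 t=12 v=7: → [6,20); WM=10
i=19 t=22 v=2: → [22,26); WM=21
i=20 t=18 v=2: → [6,22); WM=21
i=21 t=23 v=6: → [22,27); WM=21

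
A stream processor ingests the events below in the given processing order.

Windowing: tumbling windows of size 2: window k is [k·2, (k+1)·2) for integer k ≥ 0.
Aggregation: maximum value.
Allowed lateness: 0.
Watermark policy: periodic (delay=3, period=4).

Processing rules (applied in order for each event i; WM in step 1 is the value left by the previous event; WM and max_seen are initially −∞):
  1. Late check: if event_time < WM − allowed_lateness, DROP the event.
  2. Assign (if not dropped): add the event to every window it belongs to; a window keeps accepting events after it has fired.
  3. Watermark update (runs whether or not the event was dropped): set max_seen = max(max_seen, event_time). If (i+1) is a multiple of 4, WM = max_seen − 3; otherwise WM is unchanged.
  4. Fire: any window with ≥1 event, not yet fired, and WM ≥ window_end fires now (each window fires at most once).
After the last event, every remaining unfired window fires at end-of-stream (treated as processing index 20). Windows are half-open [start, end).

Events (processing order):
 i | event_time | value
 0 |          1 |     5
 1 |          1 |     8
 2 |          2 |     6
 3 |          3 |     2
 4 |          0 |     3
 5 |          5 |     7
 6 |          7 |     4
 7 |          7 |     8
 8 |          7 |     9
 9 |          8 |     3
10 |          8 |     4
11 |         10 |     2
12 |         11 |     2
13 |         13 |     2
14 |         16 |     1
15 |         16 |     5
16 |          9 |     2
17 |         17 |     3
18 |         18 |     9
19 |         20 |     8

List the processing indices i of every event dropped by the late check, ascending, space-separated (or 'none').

16

i=0 t=1 v=5: → [0,2); WM=−∞
i=1 t=1 v=8: → [0,2); WM=−∞
i=2 t=2 v=6: → [2,4); WM=−∞
i=3 t=3 v=2: → [2,4); WM=0
i=4 t=0 v=3: → [0,2); WM=0
i=5 t=5 v=7: → [4,6); WM=0
i=6 t=7 v=4: → [6,8); WM=0
i=7 t=7 v=8: → [6,8); WM=4; [0,2) fires=8 [2,4) fires=6
i=8 t=7 v=9: → [6,8); WM=4
i=9 t=8 v=3: → [8,10); WM=4
i=10 t=8 v=4: → [8,10); WM=4
i=11 t=10 v=2: → [10,12); WM=7; [4,6) fires=7
i=12 t=11 v=2: → [10,12); WM=7
i=13 t=13 v=2: → [12,14); WM=7
i=14 t=16 v=1: → [16,18); WM=7
i=15 t=16 v=5: → [16,18); WM=13; [6,8) fires=9 [8,10) fires=4 [10,12) fires=2
i=16 t=9 v=2: DROP (t<13-0); WM=13
i=17 t=17 v=3: → [16,18); WM=13
i=18 t=18 v=9: → [18,20); WM=13
i=19 t=20 v=8: → [20,22); WM=17; [12,14) fires=2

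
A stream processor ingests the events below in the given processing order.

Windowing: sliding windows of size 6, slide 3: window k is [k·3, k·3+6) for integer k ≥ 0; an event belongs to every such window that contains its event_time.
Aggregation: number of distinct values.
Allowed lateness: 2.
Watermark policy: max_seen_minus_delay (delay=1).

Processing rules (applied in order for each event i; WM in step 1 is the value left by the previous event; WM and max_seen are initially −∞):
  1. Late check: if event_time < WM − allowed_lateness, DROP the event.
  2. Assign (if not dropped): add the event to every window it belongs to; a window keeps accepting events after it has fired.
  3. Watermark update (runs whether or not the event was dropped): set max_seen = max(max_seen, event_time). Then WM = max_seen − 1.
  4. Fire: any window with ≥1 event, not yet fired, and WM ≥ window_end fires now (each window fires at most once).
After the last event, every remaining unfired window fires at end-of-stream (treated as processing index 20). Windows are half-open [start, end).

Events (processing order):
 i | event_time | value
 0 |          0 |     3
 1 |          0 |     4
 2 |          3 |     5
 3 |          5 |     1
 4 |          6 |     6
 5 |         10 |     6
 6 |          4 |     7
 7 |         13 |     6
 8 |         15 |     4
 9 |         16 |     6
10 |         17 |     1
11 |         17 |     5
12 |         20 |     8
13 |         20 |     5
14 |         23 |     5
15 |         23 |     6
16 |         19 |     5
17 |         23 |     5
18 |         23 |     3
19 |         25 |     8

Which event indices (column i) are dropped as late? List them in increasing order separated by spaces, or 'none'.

6 16

i=0 t=0 v=3: → [0,6); WM=-1
i=1 t=0 v=4: → [0,6); WM=-1
i=2 t=3 v=5: → [3,9),[0,6); WM=2
i=3 t=5 v=1: → [3,9),[0,6); WM=4
i=4 t=6 v=6: → [6,12),[3,9); WM=5
i=5 t=10 v=6: → [9,15),[6,12); WM=9; [0,6) fires=4 [3,9) fires=3
i=6 t=4 v=7: DROP (t<9-2); WM=9
i=7 t=13 v=6: → [12,18),[9,15); WM=12; [6,12) fires=1
i=8 t=15 v=4: → [15,21),[12,18); WM=14
i=9 t=16 v=6: → [15,21),[12,18); WM=15; [9,15) fires=1
i=10 t=17 v=1: → [15,21),[12,18); WM=16
i=11 t=17 v=5: → [15,21),[12,18); WM=16
i=12 t=20 v=8: → [18,24),[15,21); WM=19; [12,18) fires=4
i=13 t=20 v=5: → [18,24),[15,21); WM=19
i=14 t=23 v=5: → [21,27),[18,24); WM=22; [15,21) fires=5
i=15 t=23 v=6: → [21,27),[18,24); WM=22
i=16 t=19 v=5: DROP (t<22-2); WM=22
i=17 t=23 v=5: → [21,27),[18,24); WM=22
i=18 t=23 v=3: → [21,27),[18,24); WM=22
i=19 t=25 v=8: → [24,30),[21,27); WM=24; [18,24) fires=4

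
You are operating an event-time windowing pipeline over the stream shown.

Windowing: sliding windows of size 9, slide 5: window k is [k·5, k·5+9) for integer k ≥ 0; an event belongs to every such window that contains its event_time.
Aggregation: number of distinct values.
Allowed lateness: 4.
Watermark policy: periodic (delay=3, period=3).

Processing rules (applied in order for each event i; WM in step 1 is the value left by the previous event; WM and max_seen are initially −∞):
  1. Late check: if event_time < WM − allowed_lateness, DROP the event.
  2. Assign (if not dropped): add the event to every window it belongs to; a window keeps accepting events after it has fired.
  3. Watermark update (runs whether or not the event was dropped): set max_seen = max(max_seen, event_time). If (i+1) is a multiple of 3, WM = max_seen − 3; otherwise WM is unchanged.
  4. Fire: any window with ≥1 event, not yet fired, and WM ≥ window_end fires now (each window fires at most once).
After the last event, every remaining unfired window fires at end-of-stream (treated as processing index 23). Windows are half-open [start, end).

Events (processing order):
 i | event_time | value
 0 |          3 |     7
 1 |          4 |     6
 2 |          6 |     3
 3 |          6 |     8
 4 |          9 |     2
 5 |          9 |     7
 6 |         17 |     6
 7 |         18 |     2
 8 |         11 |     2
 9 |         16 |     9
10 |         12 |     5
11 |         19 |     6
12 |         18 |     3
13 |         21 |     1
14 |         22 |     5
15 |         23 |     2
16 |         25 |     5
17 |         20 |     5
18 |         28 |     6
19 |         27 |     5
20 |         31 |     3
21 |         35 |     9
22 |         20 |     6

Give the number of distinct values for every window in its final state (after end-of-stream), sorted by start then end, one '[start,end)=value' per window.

[0,9)=4 [5,14)=5 [10,19)=5 [15,24)=6 [20,29)=4 [25,34)=3 [30,39)=2 [35,44)=1

i=0 t=3 v=7: → [0,9); WM=−∞
i=1 t=4 v=6: → [0,9); WM=−∞
i=2 t=6 v=3: → [5,14),[0,9); WM=3
i=3 t=6 v=8: → [5,14),[0,9); WM=3
i=4 t=9 v=2: → [5,14); WM=3
i=5 t=9 v=7: → [5,14); WM=6
i=6 t=17 v=6: → [15,24),[10,19); WM=6
i=7 t=18 v=2: → [15,24),[10,19); WM=6
i=8 t=11 v=2: → [10,19),[5,14); WM=15; [0,9) fires=4 [5,14) fires=4
i=9 t=16 v=9: → [15,24),[10,19); WM=15
i=10 t=12 v=5: → [10,19),[5,14); WM=15
i=11 t=19 v=6: → [15,24); WM=16
i=12 t=18 v=3: → [15,24),[10,19); WM=16
i=13 t=21 v=1: → [20,29),[15,24); WM=16
i=14 t=22 v=5: → [20,29),[15,24); WM=19; [10,19) fires=5
i=15 t=23 v=2: → [20,29),[15,24); WM=19
i=16 t=25 v=5: → [25,34),[20,29); WM=19
i=17 t=20 v=5: → [20,29),[15,24); WM=22
i=18 t=28 v=6: → [25,34),[20,29); WM=22
i=19 t=27 v=5: → [25,34),[20,29); WM=22
i=20 t=31 v=3: → [30,39),[25,34); WM=28; [15,24) fires=6
i=21 t=35 v=9: → [35,44),[30,39); WM=28
i=22 t=20 v=6: DROP (t<28-4); WM=28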